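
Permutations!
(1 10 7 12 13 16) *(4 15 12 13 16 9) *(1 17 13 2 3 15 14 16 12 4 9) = (1 10 7 2 3 15 4 14 16 17 13) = [0, 10, 3, 15, 14, 5, 6, 2, 8, 9, 7, 11, 12, 1, 16, 4, 17, 13]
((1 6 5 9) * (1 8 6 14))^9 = (1 14)(5 9 8 6)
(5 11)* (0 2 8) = (0 2 8)(5 11) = [2, 1, 8, 3, 4, 11, 6, 7, 0, 9, 10, 5]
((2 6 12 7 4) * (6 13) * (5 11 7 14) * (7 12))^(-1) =(2 4 7 6 13)(5 14 12 11)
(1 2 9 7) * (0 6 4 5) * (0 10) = (0 6 4 5 10)(1 2 9 7) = [6, 2, 9, 3, 5, 10, 4, 1, 8, 7, 0]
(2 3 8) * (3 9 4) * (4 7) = (2 9 7 4 3 8) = [0, 1, 9, 8, 3, 5, 6, 4, 2, 7]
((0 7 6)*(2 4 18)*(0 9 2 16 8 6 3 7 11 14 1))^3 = ((0 11 14 1)(2 4 18 16 8 6 9)(3 7))^3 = (0 1 14 11)(2 16 9 18 6 4 8)(3 7)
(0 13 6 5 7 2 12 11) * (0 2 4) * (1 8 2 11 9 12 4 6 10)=(0 13 10 1 8 2 4)(5 7 6)(9 12)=[13, 8, 4, 3, 0, 7, 5, 6, 2, 12, 1, 11, 9, 10]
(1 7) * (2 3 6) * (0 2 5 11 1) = (0 2 3 6 5 11 1 7) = [2, 7, 3, 6, 4, 11, 5, 0, 8, 9, 10, 1]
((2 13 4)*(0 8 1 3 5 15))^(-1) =(0 15 5 3 1 8)(2 4 13)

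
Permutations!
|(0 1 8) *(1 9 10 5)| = |(0 9 10 5 1 8)| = 6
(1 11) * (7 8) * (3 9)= (1 11)(3 9)(7 8)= [0, 11, 2, 9, 4, 5, 6, 8, 7, 3, 10, 1]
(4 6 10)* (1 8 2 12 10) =(1 8 2 12 10 4 6) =[0, 8, 12, 3, 6, 5, 1, 7, 2, 9, 4, 11, 10]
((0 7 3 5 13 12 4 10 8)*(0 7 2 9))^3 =(3 12 8 5 4 7 13 10)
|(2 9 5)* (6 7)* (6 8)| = |(2 9 5)(6 7 8)| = 3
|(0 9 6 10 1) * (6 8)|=|(0 9 8 6 10 1)|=6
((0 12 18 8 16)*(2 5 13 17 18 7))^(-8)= ((0 12 7 2 5 13 17 18 8 16))^(-8)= (0 7 5 17 8)(2 13 18 16 12)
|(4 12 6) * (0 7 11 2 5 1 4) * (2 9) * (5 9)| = 8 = |(0 7 11 5 1 4 12 6)(2 9)|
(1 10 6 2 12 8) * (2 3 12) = (1 10 6 3 12 8) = [0, 10, 2, 12, 4, 5, 3, 7, 1, 9, 6, 11, 8]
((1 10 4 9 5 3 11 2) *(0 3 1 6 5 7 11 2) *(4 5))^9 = (0 3 2 6 4 9 7 11)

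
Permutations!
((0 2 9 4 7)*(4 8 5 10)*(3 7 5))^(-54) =((0 2 9 8 3 7)(4 5 10))^(-54) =(10)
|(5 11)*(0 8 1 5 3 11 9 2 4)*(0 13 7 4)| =|(0 8 1 5 9 2)(3 11)(4 13 7)| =6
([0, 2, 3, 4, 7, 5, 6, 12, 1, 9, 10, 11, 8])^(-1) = [0, 8, 1, 2, 3, 5, 6, 4, 12, 9, 10, 11, 7]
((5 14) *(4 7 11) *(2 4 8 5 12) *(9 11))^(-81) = ((2 4 7 9 11 8 5 14 12))^(-81) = (14)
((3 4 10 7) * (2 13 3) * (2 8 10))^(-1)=(2 4 3 13)(7 10 8)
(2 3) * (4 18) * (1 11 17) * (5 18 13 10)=(1 11 17)(2 3)(4 13 10 5 18)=[0, 11, 3, 2, 13, 18, 6, 7, 8, 9, 5, 17, 12, 10, 14, 15, 16, 1, 4]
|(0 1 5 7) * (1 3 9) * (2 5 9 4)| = 6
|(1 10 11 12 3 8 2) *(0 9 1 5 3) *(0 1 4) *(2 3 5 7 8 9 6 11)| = 12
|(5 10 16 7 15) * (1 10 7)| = |(1 10 16)(5 7 15)| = 3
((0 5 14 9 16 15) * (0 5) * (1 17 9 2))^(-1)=(1 2 14 5 15 16 9 17)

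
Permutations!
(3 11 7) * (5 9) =(3 11 7)(5 9) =[0, 1, 2, 11, 4, 9, 6, 3, 8, 5, 10, 7]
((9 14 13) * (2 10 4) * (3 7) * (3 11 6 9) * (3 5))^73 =(2 10 4)(3 7 11 6 9 14 13 5) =((2 10 4)(3 7 11 6 9 14 13 5))^73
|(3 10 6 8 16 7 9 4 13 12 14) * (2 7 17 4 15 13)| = 14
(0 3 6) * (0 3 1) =(0 1)(3 6) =[1, 0, 2, 6, 4, 5, 3]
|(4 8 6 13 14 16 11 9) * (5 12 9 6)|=5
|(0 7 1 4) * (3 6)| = 4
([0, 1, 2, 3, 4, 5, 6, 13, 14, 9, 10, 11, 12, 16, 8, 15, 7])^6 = [0, 1, 2, 3, 4, 5, 6, 7, 8, 9, 10, 11, 12, 13, 14, 15, 16]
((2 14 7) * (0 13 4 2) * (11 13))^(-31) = ((0 11 13 4 2 14 7))^(-31) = (0 2 11 14 13 7 4)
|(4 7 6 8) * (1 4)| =5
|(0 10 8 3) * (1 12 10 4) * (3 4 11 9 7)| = |(0 11 9 7 3)(1 12 10 8 4)| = 5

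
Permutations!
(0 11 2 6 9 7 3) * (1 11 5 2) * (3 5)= [3, 11, 6, 0, 4, 2, 9, 5, 8, 7, 10, 1]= (0 3)(1 11)(2 6 9 7 5)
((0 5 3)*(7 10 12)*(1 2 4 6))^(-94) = (0 3 5)(1 4)(2 6)(7 12 10)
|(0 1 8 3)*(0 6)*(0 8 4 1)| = |(1 4)(3 6 8)| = 6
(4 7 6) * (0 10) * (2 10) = [2, 1, 10, 3, 7, 5, 4, 6, 8, 9, 0] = (0 2 10)(4 7 6)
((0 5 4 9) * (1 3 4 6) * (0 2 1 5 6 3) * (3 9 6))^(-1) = (0 1 2 9 5 6 4 3)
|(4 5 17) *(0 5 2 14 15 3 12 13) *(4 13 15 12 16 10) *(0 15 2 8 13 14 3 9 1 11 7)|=17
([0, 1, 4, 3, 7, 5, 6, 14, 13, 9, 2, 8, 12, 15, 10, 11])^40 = [0, 1, 2, 3, 4, 5, 6, 7, 8, 9, 10, 11, 12, 13, 14, 15]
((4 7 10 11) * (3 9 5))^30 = ((3 9 5)(4 7 10 11))^30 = (4 10)(7 11)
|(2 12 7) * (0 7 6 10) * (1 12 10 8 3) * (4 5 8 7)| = |(0 4 5 8 3 1 12 6 7 2 10)| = 11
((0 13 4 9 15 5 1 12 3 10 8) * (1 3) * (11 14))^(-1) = ((0 13 4 9 15 5 3 10 8)(1 12)(11 14))^(-1) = (0 8 10 3 5 15 9 4 13)(1 12)(11 14)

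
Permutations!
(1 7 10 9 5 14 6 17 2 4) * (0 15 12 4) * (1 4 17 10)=(0 15 12 17 2)(1 7)(5 14 6 10 9)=[15, 7, 0, 3, 4, 14, 10, 1, 8, 5, 9, 11, 17, 13, 6, 12, 16, 2]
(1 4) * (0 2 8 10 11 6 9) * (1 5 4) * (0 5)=[2, 1, 8, 3, 0, 4, 9, 7, 10, 5, 11, 6]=(0 2 8 10 11 6 9 5 4)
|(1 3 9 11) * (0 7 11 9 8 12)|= |(0 7 11 1 3 8 12)|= 7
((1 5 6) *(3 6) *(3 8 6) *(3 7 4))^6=(1 8)(5 6)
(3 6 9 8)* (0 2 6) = (0 2 6 9 8 3) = [2, 1, 6, 0, 4, 5, 9, 7, 3, 8]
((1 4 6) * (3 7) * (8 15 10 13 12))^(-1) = (1 6 4)(3 7)(8 12 13 10 15)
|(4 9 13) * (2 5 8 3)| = 12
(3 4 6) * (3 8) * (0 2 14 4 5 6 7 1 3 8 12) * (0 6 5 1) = (0 2 14 4 7)(1 3)(6 12) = [2, 3, 14, 1, 7, 5, 12, 0, 8, 9, 10, 11, 6, 13, 4]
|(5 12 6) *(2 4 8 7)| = 12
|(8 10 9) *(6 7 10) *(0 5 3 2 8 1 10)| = 21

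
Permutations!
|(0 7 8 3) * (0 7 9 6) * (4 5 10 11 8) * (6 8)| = 10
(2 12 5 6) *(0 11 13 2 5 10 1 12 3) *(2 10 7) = [11, 12, 3, 0, 4, 6, 5, 2, 8, 9, 1, 13, 7, 10] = (0 11 13 10 1 12 7 2 3)(5 6)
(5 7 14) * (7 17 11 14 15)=[0, 1, 2, 3, 4, 17, 6, 15, 8, 9, 10, 14, 12, 13, 5, 7, 16, 11]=(5 17 11 14)(7 15)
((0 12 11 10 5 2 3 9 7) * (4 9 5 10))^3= (0 4)(7 11)(9 12)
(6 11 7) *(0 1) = (0 1)(6 11 7) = [1, 0, 2, 3, 4, 5, 11, 6, 8, 9, 10, 7]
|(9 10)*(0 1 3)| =|(0 1 3)(9 10)| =6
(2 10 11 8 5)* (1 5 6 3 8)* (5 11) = (1 11)(2 10 5)(3 8 6) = [0, 11, 10, 8, 4, 2, 3, 7, 6, 9, 5, 1]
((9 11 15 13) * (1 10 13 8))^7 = ((1 10 13 9 11 15 8))^7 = (15)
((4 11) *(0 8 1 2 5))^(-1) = (0 5 2 1 8)(4 11)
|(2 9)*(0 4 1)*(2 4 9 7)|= |(0 9 4 1)(2 7)|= 4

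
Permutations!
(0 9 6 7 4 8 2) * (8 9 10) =(0 10 8 2)(4 9 6 7) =[10, 1, 0, 3, 9, 5, 7, 4, 2, 6, 8]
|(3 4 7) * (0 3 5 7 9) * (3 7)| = 6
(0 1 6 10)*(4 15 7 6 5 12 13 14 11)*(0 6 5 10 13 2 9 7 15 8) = (15)(0 1 10 6 13 14 11 4 8)(2 9 7 5 12) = [1, 10, 9, 3, 8, 12, 13, 5, 0, 7, 6, 4, 2, 14, 11, 15]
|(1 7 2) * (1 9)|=4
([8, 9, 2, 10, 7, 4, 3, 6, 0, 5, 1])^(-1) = (0 8)(1 10 3 6 7 4 5 9)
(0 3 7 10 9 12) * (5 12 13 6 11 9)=(0 3 7 10 5 12)(6 11 9 13)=[3, 1, 2, 7, 4, 12, 11, 10, 8, 13, 5, 9, 0, 6]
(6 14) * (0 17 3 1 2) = [17, 2, 0, 1, 4, 5, 14, 7, 8, 9, 10, 11, 12, 13, 6, 15, 16, 3] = (0 17 3 1 2)(6 14)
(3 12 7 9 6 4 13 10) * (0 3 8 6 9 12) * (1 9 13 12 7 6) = (0 3)(1 9 13 10 8)(4 12 6) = [3, 9, 2, 0, 12, 5, 4, 7, 1, 13, 8, 11, 6, 10]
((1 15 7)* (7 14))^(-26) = (1 14)(7 15)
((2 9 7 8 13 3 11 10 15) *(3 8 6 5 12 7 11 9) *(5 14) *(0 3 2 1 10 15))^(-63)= ((0 3 9 11 15 1 10)(5 12 7 6 14)(8 13))^(-63)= (15)(5 7 14 12 6)(8 13)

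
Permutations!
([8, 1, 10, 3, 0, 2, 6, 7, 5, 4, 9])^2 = (0 5 10 4 8 2 9)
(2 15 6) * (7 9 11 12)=(2 15 6)(7 9 11 12)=[0, 1, 15, 3, 4, 5, 2, 9, 8, 11, 10, 12, 7, 13, 14, 6]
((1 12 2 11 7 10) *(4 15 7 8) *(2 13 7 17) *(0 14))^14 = ((0 14)(1 12 13 7 10)(2 11 8 4 15 17))^14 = (1 10 7 13 12)(2 8 15)(4 17 11)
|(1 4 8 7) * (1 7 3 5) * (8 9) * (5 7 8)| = 12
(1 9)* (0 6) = (0 6)(1 9) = [6, 9, 2, 3, 4, 5, 0, 7, 8, 1]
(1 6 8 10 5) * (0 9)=[9, 6, 2, 3, 4, 1, 8, 7, 10, 0, 5]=(0 9)(1 6 8 10 5)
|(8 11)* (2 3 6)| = 6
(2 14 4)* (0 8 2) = (0 8 2 14 4) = [8, 1, 14, 3, 0, 5, 6, 7, 2, 9, 10, 11, 12, 13, 4]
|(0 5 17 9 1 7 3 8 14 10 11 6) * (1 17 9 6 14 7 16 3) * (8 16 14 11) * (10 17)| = 10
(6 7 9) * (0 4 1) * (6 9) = (9)(0 4 1)(6 7) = [4, 0, 2, 3, 1, 5, 7, 6, 8, 9]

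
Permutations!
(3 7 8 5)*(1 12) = [0, 12, 2, 7, 4, 3, 6, 8, 5, 9, 10, 11, 1] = (1 12)(3 7 8 5)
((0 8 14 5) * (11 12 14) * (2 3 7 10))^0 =(14)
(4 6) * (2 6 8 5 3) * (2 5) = (2 6 4 8)(3 5) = [0, 1, 6, 5, 8, 3, 4, 7, 2]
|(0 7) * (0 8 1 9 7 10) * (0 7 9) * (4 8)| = |(0 10 7 4 8 1)| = 6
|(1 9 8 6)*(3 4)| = 4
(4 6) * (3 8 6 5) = [0, 1, 2, 8, 5, 3, 4, 7, 6] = (3 8 6 4 5)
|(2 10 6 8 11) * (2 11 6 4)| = |(11)(2 10 4)(6 8)| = 6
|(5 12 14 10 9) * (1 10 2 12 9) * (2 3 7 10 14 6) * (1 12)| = 8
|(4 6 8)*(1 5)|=6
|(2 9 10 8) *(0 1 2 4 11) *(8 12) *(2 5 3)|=11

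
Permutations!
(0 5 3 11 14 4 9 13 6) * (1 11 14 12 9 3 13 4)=(0 5 13 6)(1 11 12 9 4 3 14)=[5, 11, 2, 14, 3, 13, 0, 7, 8, 4, 10, 12, 9, 6, 1]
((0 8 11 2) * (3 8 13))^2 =(0 3 11)(2 13 8)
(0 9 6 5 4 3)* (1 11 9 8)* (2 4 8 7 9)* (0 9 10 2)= (0 7 10 2 4 3 9 6 5 8 1 11)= [7, 11, 4, 9, 3, 8, 5, 10, 1, 6, 2, 0]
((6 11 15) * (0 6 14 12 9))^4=(0 14 6 12 11 9 15)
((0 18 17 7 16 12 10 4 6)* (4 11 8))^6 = ((0 18 17 7 16 12 10 11 8 4 6))^6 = (0 10 18 11 17 8 7 4 16 6 12)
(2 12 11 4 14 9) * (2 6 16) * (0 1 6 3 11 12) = [1, 6, 0, 11, 14, 5, 16, 7, 8, 3, 10, 4, 12, 13, 9, 15, 2] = (0 1 6 16 2)(3 11 4 14 9)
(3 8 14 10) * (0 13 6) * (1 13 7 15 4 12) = (0 7 15 4 12 1 13 6)(3 8 14 10) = [7, 13, 2, 8, 12, 5, 0, 15, 14, 9, 3, 11, 1, 6, 10, 4]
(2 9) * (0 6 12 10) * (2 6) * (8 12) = [2, 1, 9, 3, 4, 5, 8, 7, 12, 6, 0, 11, 10] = (0 2 9 6 8 12 10)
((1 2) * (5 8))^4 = ((1 2)(5 8))^4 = (8)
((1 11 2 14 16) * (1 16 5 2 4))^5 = (16)(1 4 11)(2 5 14)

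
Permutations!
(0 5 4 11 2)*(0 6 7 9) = [5, 1, 6, 3, 11, 4, 7, 9, 8, 0, 10, 2] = (0 5 4 11 2 6 7 9)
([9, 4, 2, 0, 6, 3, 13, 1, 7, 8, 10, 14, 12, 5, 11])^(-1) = [3, 7, 2, 5, 1, 13, 4, 8, 9, 0, 10, 14, 12, 6, 11]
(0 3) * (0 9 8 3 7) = [7, 1, 2, 9, 4, 5, 6, 0, 3, 8] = (0 7)(3 9 8)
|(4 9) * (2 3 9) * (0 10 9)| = |(0 10 9 4 2 3)| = 6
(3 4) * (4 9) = (3 9 4) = [0, 1, 2, 9, 3, 5, 6, 7, 8, 4]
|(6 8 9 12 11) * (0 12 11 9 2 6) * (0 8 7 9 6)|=|(0 12 6 7 9 11 8 2)|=8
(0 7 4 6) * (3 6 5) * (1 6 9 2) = [7, 6, 1, 9, 5, 3, 0, 4, 8, 2] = (0 7 4 5 3 9 2 1 6)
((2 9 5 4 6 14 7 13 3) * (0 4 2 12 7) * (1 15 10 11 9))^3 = (0 14 6 4)(1 11 2 10 5 15 9)(3 13 7 12)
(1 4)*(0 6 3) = (0 6 3)(1 4) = [6, 4, 2, 0, 1, 5, 3]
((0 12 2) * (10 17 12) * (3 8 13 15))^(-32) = (0 12 10 2 17)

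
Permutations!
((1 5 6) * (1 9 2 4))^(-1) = ((1 5 6 9 2 4))^(-1) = (1 4 2 9 6 5)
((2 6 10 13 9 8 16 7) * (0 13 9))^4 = (2 8 6 16 10 7 9)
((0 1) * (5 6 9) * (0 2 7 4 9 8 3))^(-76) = (0 4 8 2 5)(1 9 3 7 6)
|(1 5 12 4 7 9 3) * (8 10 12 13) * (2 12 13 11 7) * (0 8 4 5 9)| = |(0 8 10 13 4 2 12 5 11 7)(1 9 3)| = 30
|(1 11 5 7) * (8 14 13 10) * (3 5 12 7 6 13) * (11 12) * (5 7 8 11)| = 30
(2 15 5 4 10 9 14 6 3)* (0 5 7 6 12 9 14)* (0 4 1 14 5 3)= [3, 14, 15, 2, 10, 1, 0, 6, 8, 4, 5, 11, 9, 13, 12, 7]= (0 3 2 15 7 6)(1 14 12 9 4 10 5)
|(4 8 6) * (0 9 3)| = 3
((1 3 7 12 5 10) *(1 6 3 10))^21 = (12)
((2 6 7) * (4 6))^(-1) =((2 4 6 7))^(-1) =(2 7 6 4)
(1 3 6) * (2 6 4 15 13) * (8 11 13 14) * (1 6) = (1 3 4 15 14 8 11 13 2) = [0, 3, 1, 4, 15, 5, 6, 7, 11, 9, 10, 13, 12, 2, 8, 14]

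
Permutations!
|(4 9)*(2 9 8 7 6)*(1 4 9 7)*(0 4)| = |(9)(0 4 8 1)(2 7 6)| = 12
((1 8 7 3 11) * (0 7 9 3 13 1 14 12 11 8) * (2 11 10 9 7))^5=((0 2 11 14 12 10 9 3 8 7 13 1))^5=(0 10 13 14 8 2 9 1 12 7 11 3)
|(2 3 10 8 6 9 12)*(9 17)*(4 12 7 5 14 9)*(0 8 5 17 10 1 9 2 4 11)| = 26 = |(0 8 6 10 5 14 2 3 1 9 7 17 11)(4 12)|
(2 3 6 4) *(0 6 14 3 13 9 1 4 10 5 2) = (0 6 10 5 2 13 9 1 4)(3 14) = [6, 4, 13, 14, 0, 2, 10, 7, 8, 1, 5, 11, 12, 9, 3]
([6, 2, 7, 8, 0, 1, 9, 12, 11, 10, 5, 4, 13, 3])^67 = [8, 9, 10, 7, 3, 6, 11, 5, 12, 4, 0, 13, 1, 2]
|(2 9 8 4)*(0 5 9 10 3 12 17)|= 10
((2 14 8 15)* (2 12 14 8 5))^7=(2 8 15 12 14 5)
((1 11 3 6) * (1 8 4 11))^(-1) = (3 11 4 8 6)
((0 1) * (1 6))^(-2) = (0 6 1) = ((0 6 1))^(-2)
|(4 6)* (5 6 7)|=4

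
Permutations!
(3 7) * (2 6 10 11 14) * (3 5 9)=(2 6 10 11 14)(3 7 5 9)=[0, 1, 6, 7, 4, 9, 10, 5, 8, 3, 11, 14, 12, 13, 2]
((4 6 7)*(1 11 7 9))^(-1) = (1 9 6 4 7 11)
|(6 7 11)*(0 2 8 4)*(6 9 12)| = |(0 2 8 4)(6 7 11 9 12)| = 20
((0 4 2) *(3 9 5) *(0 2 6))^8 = ((0 4 6)(3 9 5))^8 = (0 6 4)(3 5 9)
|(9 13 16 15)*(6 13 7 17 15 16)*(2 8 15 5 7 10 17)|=|(2 8 15 9 10 17 5 7)(6 13)|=8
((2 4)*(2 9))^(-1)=((2 4 9))^(-1)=(2 9 4)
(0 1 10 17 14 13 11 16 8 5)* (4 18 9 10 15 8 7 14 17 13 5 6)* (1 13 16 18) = (0 13 11 18 9 10 16 7 14 5)(1 15 8 6 4) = [13, 15, 2, 3, 1, 0, 4, 14, 6, 10, 16, 18, 12, 11, 5, 8, 7, 17, 9]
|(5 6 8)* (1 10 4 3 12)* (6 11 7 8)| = 20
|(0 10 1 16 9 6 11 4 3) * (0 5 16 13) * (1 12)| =35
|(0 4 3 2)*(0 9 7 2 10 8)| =15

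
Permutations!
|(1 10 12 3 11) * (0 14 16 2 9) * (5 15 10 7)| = 40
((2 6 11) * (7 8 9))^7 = (2 6 11)(7 8 9)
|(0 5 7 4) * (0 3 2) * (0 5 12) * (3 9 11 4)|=12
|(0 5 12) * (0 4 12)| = 2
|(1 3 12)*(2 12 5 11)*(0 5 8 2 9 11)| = 10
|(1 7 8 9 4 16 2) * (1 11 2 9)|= 6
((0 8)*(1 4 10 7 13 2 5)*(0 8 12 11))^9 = ((0 12 11)(1 4 10 7 13 2 5))^9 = (1 10 13 5 4 7 2)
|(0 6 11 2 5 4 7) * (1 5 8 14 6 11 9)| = |(0 11 2 8 14 6 9 1 5 4 7)| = 11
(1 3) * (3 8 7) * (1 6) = [0, 8, 2, 6, 4, 5, 1, 3, 7] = (1 8 7 3 6)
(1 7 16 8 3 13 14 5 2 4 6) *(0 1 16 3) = (0 1 7 3 13 14 5 2 4 6 16 8) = [1, 7, 4, 13, 6, 2, 16, 3, 0, 9, 10, 11, 12, 14, 5, 15, 8]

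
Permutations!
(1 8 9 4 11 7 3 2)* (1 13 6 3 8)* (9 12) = (2 13 6 3)(4 11 7 8 12 9) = [0, 1, 13, 2, 11, 5, 3, 8, 12, 4, 10, 7, 9, 6]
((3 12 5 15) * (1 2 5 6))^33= ((1 2 5 15 3 12 6))^33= (1 12 15 2 6 3 5)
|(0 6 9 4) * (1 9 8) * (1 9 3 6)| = |(0 1 3 6 8 9 4)| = 7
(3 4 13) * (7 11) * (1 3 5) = (1 3 4 13 5)(7 11) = [0, 3, 2, 4, 13, 1, 6, 11, 8, 9, 10, 7, 12, 5]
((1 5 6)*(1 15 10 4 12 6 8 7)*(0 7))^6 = ((0 7 1 5 8)(4 12 6 15 10))^6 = (0 7 1 5 8)(4 12 6 15 10)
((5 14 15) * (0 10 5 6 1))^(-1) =((0 10 5 14 15 6 1))^(-1) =(0 1 6 15 14 5 10)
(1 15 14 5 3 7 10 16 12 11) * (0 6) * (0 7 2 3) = [6, 15, 3, 2, 4, 0, 7, 10, 8, 9, 16, 1, 11, 13, 5, 14, 12] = (0 6 7 10 16 12 11 1 15 14 5)(2 3)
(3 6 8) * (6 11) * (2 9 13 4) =(2 9 13 4)(3 11 6 8) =[0, 1, 9, 11, 2, 5, 8, 7, 3, 13, 10, 6, 12, 4]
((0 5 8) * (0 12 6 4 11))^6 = ((0 5 8 12 6 4 11))^6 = (0 11 4 6 12 8 5)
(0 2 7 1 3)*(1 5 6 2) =(0 1 3)(2 7 5 6) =[1, 3, 7, 0, 4, 6, 2, 5]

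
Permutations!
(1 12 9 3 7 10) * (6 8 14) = (1 12 9 3 7 10)(6 8 14) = [0, 12, 2, 7, 4, 5, 8, 10, 14, 3, 1, 11, 9, 13, 6]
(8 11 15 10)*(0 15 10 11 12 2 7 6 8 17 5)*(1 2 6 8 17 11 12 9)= [15, 2, 7, 3, 4, 0, 17, 8, 9, 1, 11, 10, 6, 13, 14, 12, 16, 5]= (0 15 12 6 17 5)(1 2 7 8 9)(10 11)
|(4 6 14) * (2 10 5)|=3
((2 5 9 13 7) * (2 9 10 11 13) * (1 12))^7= ((1 12)(2 5 10 11 13 7 9))^7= (13)(1 12)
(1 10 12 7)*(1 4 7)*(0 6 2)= (0 6 2)(1 10 12)(4 7)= [6, 10, 0, 3, 7, 5, 2, 4, 8, 9, 12, 11, 1]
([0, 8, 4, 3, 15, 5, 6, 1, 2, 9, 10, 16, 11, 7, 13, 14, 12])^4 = (1 15)(2 13)(4 7)(8 14)(11 16 12)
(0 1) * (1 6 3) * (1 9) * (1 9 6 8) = (9)(0 8 1)(3 6) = [8, 0, 2, 6, 4, 5, 3, 7, 1, 9]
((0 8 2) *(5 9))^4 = ((0 8 2)(5 9))^4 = (9)(0 8 2)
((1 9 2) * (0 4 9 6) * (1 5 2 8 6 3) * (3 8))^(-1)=((0 4 9 3 1 8 6)(2 5))^(-1)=(0 6 8 1 3 9 4)(2 5)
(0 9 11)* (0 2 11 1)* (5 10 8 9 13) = (0 13 5 10 8 9 1)(2 11) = [13, 0, 11, 3, 4, 10, 6, 7, 9, 1, 8, 2, 12, 5]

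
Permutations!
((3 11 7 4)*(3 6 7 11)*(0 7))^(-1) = (11)(0 6 4 7)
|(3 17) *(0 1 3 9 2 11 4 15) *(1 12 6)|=11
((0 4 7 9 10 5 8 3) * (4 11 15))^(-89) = ((0 11 15 4 7 9 10 5 8 3))^(-89) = (0 11 15 4 7 9 10 5 8 3)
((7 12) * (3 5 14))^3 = (14)(7 12)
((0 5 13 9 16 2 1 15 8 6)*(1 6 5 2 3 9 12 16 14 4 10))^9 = (1 14 16 5)(3 13 15 4)(8 10 9 12)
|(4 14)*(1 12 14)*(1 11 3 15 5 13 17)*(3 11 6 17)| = 12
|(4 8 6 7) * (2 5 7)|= |(2 5 7 4 8 6)|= 6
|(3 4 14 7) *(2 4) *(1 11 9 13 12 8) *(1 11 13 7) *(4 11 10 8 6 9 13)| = 24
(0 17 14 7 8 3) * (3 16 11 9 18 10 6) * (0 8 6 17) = (3 8 16 11 9 18 10 17 14 7 6) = [0, 1, 2, 8, 4, 5, 3, 6, 16, 18, 17, 9, 12, 13, 7, 15, 11, 14, 10]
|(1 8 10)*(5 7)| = |(1 8 10)(5 7)| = 6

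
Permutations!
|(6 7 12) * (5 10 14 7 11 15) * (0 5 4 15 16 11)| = 14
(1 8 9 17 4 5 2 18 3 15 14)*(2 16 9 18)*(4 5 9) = (1 8 18 3 15 14)(4 9 17 5 16) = [0, 8, 2, 15, 9, 16, 6, 7, 18, 17, 10, 11, 12, 13, 1, 14, 4, 5, 3]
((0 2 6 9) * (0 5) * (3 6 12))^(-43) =(0 5 9 6 3 12 2)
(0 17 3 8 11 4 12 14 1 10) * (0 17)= (1 10 17 3 8 11 4 12 14)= [0, 10, 2, 8, 12, 5, 6, 7, 11, 9, 17, 4, 14, 13, 1, 15, 16, 3]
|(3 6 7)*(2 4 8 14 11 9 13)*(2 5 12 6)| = 12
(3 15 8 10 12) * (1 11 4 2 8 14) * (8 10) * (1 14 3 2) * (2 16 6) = (1 11 4)(2 10 12 16 6)(3 15) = [0, 11, 10, 15, 1, 5, 2, 7, 8, 9, 12, 4, 16, 13, 14, 3, 6]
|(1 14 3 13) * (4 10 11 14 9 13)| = |(1 9 13)(3 4 10 11 14)| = 15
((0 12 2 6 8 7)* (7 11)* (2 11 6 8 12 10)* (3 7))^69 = ((0 10 2 8 6 12 11 3 7))^69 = (0 11 8)(2 7 12)(3 6 10)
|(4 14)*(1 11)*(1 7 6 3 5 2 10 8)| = |(1 11 7 6 3 5 2 10 8)(4 14)| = 18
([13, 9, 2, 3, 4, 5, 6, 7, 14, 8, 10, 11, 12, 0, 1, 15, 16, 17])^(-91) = [13, 9, 2, 3, 4, 5, 6, 7, 14, 8, 10, 11, 12, 0, 1, 15, 16, 17]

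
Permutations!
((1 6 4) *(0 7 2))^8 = ((0 7 2)(1 6 4))^8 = (0 2 7)(1 4 6)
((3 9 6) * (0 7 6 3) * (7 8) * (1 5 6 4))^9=(0 7 1 6 8 4 5)(3 9)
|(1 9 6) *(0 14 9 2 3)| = 7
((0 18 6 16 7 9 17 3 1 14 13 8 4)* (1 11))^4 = (0 7 11 8 6 17 14)(1 4 16 3 13 18 9)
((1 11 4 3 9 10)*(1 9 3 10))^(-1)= ((1 11 4 10 9))^(-1)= (1 9 10 4 11)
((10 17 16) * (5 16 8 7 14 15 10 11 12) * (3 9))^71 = ((3 9)(5 16 11 12)(7 14 15 10 17 8))^71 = (3 9)(5 12 11 16)(7 8 17 10 15 14)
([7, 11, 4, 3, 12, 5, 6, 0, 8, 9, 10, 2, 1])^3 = (0 7)(1 4 11 12 2)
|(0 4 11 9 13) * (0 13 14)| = |(0 4 11 9 14)| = 5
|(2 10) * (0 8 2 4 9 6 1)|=8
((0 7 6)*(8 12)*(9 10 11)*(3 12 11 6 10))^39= (0 6 10 7)(3 9 11 8 12)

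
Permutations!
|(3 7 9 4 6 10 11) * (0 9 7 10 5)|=15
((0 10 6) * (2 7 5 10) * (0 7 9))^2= ((0 2 9)(5 10 6 7))^2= (0 9 2)(5 6)(7 10)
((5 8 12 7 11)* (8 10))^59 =(5 11 7 12 8 10)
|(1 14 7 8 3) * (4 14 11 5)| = 8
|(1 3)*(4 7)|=|(1 3)(4 7)|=2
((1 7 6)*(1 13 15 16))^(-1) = ((1 7 6 13 15 16))^(-1) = (1 16 15 13 6 7)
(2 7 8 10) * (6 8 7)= (2 6 8 10)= [0, 1, 6, 3, 4, 5, 8, 7, 10, 9, 2]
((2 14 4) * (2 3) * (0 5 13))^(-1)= ((0 5 13)(2 14 4 3))^(-1)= (0 13 5)(2 3 4 14)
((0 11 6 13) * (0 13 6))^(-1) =((13)(0 11))^(-1) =(13)(0 11)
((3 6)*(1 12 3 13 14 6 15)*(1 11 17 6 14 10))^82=(1 12 3 15 11 17 6 13 10)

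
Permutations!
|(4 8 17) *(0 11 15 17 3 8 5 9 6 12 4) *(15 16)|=|(0 11 16 15 17)(3 8)(4 5 9 6 12)|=10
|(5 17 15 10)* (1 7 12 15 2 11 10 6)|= |(1 7 12 15 6)(2 11 10 5 17)|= 5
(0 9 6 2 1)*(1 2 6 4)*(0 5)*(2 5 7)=(0 9 4 1 7 2 5)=[9, 7, 5, 3, 1, 0, 6, 2, 8, 4]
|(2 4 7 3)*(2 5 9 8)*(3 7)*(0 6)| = 6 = |(0 6)(2 4 3 5 9 8)|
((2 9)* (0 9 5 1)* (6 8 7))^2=((0 9 2 5 1)(6 8 7))^2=(0 2 1 9 5)(6 7 8)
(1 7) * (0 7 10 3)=(0 7 1 10 3)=[7, 10, 2, 0, 4, 5, 6, 1, 8, 9, 3]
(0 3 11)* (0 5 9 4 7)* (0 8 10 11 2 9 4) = (0 3 2 9)(4 7 8 10 11 5) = [3, 1, 9, 2, 7, 4, 6, 8, 10, 0, 11, 5]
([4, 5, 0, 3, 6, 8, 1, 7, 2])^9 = [6, 8, 4, 3, 1, 2, 5, 7, 0]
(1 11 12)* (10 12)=(1 11 10 12)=[0, 11, 2, 3, 4, 5, 6, 7, 8, 9, 12, 10, 1]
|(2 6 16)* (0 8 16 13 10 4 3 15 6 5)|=30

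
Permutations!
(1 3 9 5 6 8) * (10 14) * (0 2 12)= [2, 3, 12, 9, 4, 6, 8, 7, 1, 5, 14, 11, 0, 13, 10]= (0 2 12)(1 3 9 5 6 8)(10 14)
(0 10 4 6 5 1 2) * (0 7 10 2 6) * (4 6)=(0 2 7 10 6 5 1 4)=[2, 4, 7, 3, 0, 1, 5, 10, 8, 9, 6]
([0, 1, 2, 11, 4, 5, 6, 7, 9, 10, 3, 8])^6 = (3 11 8 9 10)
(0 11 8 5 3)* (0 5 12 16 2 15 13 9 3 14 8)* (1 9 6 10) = (0 11)(1 9 3 5 14 8 12 16 2 15 13 6 10) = [11, 9, 15, 5, 4, 14, 10, 7, 12, 3, 1, 0, 16, 6, 8, 13, 2]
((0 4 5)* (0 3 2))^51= ((0 4 5 3 2))^51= (0 4 5 3 2)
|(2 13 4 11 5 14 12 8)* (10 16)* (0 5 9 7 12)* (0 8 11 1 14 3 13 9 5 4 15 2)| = 90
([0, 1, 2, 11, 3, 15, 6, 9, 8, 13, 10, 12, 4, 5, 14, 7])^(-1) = [0, 1, 2, 4, 12, 13, 6, 15, 8, 7, 10, 3, 11, 9, 14, 5]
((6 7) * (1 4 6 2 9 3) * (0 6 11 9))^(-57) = (0 2 7 6)(1 9 4 3 11)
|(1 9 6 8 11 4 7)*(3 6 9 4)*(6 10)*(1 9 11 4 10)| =|(1 10 6 8 4 7 9 11 3)| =9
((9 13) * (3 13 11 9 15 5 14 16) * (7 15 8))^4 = (3 15)(5 13)(7 16)(8 14)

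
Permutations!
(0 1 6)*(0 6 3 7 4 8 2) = (0 1 3 7 4 8 2) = [1, 3, 0, 7, 8, 5, 6, 4, 2]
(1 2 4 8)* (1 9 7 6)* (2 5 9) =(1 5 9 7 6)(2 4 8) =[0, 5, 4, 3, 8, 9, 1, 6, 2, 7]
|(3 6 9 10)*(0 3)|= |(0 3 6 9 10)|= 5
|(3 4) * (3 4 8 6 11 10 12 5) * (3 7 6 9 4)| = |(3 8 9 4)(5 7 6 11 10 12)| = 12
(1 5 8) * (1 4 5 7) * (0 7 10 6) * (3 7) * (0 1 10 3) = (1 3 7 10 6)(4 5 8) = [0, 3, 2, 7, 5, 8, 1, 10, 4, 9, 6]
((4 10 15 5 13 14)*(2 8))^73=(2 8)(4 10 15 5 13 14)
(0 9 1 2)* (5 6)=[9, 2, 0, 3, 4, 6, 5, 7, 8, 1]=(0 9 1 2)(5 6)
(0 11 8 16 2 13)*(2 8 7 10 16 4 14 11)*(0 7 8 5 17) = (0 2 13 7 10 16 5 17)(4 14 11 8) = [2, 1, 13, 3, 14, 17, 6, 10, 4, 9, 16, 8, 12, 7, 11, 15, 5, 0]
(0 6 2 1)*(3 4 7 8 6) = (0 3 4 7 8 6 2 1) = [3, 0, 1, 4, 7, 5, 2, 8, 6]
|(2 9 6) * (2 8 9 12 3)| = |(2 12 3)(6 8 9)| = 3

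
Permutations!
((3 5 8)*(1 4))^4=(3 5 8)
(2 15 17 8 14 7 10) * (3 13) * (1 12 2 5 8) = (1 12 2 15 17)(3 13)(5 8 14 7 10) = [0, 12, 15, 13, 4, 8, 6, 10, 14, 9, 5, 11, 2, 3, 7, 17, 16, 1]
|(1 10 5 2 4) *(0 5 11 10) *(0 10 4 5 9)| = 4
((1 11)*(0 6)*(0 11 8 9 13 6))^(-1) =((1 8 9 13 6 11))^(-1) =(1 11 6 13 9 8)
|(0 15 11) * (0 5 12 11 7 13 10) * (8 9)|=|(0 15 7 13 10)(5 12 11)(8 9)|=30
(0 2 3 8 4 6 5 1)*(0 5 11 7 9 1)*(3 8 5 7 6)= [2, 7, 8, 5, 3, 0, 11, 9, 4, 1, 10, 6]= (0 2 8 4 3 5)(1 7 9)(6 11)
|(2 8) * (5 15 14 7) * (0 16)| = 4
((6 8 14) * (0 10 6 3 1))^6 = (0 1 3 14 8 6 10)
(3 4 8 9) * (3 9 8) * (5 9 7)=(3 4)(5 9 7)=[0, 1, 2, 4, 3, 9, 6, 5, 8, 7]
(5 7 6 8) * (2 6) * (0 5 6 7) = (0 5)(2 7)(6 8) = [5, 1, 7, 3, 4, 0, 8, 2, 6]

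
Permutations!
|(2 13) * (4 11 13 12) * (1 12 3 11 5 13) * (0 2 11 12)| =9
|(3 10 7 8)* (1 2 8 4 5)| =8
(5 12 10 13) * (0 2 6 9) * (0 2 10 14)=(0 10 13 5 12 14)(2 6 9)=[10, 1, 6, 3, 4, 12, 9, 7, 8, 2, 13, 11, 14, 5, 0]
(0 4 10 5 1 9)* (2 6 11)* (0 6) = (0 4 10 5 1 9 6 11 2) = [4, 9, 0, 3, 10, 1, 11, 7, 8, 6, 5, 2]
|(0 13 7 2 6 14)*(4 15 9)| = |(0 13 7 2 6 14)(4 15 9)| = 6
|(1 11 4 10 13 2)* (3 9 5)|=|(1 11 4 10 13 2)(3 9 5)|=6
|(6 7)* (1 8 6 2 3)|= 6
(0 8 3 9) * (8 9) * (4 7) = [9, 1, 2, 8, 7, 5, 6, 4, 3, 0] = (0 9)(3 8)(4 7)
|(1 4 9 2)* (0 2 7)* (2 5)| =|(0 5 2 1 4 9 7)| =7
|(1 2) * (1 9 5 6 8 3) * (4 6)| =8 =|(1 2 9 5 4 6 8 3)|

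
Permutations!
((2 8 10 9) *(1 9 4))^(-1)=(1 4 10 8 2 9)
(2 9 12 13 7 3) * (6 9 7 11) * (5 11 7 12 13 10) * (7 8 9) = (2 12 10 5 11 6 7 3)(8 9 13) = [0, 1, 12, 2, 4, 11, 7, 3, 9, 13, 5, 6, 10, 8]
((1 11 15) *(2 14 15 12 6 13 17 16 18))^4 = ((1 11 12 6 13 17 16 18 2 14 15))^4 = (1 13 2 11 17 14 12 16 15 6 18)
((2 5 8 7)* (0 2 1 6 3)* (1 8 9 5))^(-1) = (0 3 6 1 2)(5 9)(7 8)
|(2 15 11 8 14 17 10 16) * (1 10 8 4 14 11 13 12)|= 35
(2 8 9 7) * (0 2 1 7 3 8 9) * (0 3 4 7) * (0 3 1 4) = (0 2 9)(1 3 8)(4 7) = [2, 3, 9, 8, 7, 5, 6, 4, 1, 0]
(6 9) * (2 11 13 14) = (2 11 13 14)(6 9) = [0, 1, 11, 3, 4, 5, 9, 7, 8, 6, 10, 13, 12, 14, 2]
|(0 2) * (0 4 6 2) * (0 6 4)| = 3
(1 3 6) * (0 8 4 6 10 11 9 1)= (0 8 4 6)(1 3 10 11 9)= [8, 3, 2, 10, 6, 5, 0, 7, 4, 1, 11, 9]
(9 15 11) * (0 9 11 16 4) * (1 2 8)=[9, 2, 8, 3, 0, 5, 6, 7, 1, 15, 10, 11, 12, 13, 14, 16, 4]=(0 9 15 16 4)(1 2 8)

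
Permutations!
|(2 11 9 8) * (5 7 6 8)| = 7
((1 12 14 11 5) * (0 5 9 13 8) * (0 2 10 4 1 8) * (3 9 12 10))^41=(0 13 9 3 2 8 5)(1 4 10)(11 14 12)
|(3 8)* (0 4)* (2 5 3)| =4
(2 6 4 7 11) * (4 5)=[0, 1, 6, 3, 7, 4, 5, 11, 8, 9, 10, 2]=(2 6 5 4 7 11)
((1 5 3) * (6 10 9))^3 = (10)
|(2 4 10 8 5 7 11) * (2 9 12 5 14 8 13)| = 20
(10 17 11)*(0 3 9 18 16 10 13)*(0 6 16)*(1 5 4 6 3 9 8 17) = (0 9 18)(1 5 4 6 16 10)(3 8 17 11 13) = [9, 5, 2, 8, 6, 4, 16, 7, 17, 18, 1, 13, 12, 3, 14, 15, 10, 11, 0]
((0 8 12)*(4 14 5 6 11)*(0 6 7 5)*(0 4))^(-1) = (0 11 6 12 8)(4 14)(5 7)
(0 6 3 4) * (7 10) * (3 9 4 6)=(0 3 6 9 4)(7 10)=[3, 1, 2, 6, 0, 5, 9, 10, 8, 4, 7]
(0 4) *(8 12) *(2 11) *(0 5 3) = (0 4 5 3)(2 11)(8 12) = [4, 1, 11, 0, 5, 3, 6, 7, 12, 9, 10, 2, 8]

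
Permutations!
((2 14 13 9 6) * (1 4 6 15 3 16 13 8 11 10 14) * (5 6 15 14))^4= (1 16 8 6 15 9 10)(2 3 14 5 4 13 11)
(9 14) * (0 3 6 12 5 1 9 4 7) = [3, 9, 2, 6, 7, 1, 12, 0, 8, 14, 10, 11, 5, 13, 4] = (0 3 6 12 5 1 9 14 4 7)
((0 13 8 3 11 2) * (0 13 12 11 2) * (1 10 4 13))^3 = (1 13 2 4 3 10 8)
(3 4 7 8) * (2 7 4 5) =(2 7 8 3 5) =[0, 1, 7, 5, 4, 2, 6, 8, 3]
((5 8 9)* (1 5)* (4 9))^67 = (1 8 9 5 4) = ((1 5 8 4 9))^67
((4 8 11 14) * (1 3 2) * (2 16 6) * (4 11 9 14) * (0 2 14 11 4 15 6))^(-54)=((0 2 1 3 16)(4 8 9 11 15 6 14))^(-54)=(0 2 1 3 16)(4 9 15 14 8 11 6)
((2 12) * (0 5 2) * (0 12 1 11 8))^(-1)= ((12)(0 5 2 1 11 8))^(-1)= (12)(0 8 11 1 2 5)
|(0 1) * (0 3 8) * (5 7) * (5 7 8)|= |(0 1 3 5 8)|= 5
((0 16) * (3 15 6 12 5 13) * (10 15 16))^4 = (0 12 16 6 3 15 13 10 5)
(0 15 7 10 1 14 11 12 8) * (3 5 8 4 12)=(0 15 7 10 1 14 11 3 5 8)(4 12)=[15, 14, 2, 5, 12, 8, 6, 10, 0, 9, 1, 3, 4, 13, 11, 7]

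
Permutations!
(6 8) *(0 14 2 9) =(0 14 2 9)(6 8) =[14, 1, 9, 3, 4, 5, 8, 7, 6, 0, 10, 11, 12, 13, 2]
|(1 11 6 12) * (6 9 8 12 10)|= 10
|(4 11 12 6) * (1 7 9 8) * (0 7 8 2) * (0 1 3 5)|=|(0 7 9 2 1 8 3 5)(4 11 12 6)|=8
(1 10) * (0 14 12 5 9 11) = (0 14 12 5 9 11)(1 10) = [14, 10, 2, 3, 4, 9, 6, 7, 8, 11, 1, 0, 5, 13, 12]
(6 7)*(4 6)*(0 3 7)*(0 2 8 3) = (2 8 3 7 4 6) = [0, 1, 8, 7, 6, 5, 2, 4, 3]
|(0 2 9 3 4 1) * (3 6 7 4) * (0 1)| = 6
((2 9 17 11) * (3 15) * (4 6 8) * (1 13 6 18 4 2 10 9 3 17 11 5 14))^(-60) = ((1 13 6 8 2 3 15 17 5 14)(4 18)(9 11 10))^(-60) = (18)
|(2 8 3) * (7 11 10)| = 3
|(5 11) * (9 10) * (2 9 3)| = |(2 9 10 3)(5 11)| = 4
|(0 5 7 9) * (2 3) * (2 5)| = 6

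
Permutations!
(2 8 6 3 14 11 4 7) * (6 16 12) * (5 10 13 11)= (2 8 16 12 6 3 14 5 10 13 11 4 7)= [0, 1, 8, 14, 7, 10, 3, 2, 16, 9, 13, 4, 6, 11, 5, 15, 12]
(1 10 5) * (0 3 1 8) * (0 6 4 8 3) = (1 10 5 3)(4 8 6) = [0, 10, 2, 1, 8, 3, 4, 7, 6, 9, 5]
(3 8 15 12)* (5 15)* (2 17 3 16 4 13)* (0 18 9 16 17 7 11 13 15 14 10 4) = (0 18 9 16)(2 7 11 13)(3 8 5 14 10 4 15 12 17) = [18, 1, 7, 8, 15, 14, 6, 11, 5, 16, 4, 13, 17, 2, 10, 12, 0, 3, 9]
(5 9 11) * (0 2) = (0 2)(5 9 11) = [2, 1, 0, 3, 4, 9, 6, 7, 8, 11, 10, 5]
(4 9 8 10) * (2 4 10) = (10)(2 4 9 8) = [0, 1, 4, 3, 9, 5, 6, 7, 2, 8, 10]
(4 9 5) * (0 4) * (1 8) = (0 4 9 5)(1 8) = [4, 8, 2, 3, 9, 0, 6, 7, 1, 5]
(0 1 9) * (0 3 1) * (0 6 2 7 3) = (0 6 2 7 3 1 9) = [6, 9, 7, 1, 4, 5, 2, 3, 8, 0]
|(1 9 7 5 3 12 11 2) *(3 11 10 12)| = |(1 9 7 5 11 2)(10 12)| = 6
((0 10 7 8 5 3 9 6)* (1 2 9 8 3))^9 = ((0 10 7 3 8 5 1 2 9 6))^9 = (0 6 9 2 1 5 8 3 7 10)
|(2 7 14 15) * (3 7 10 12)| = |(2 10 12 3 7 14 15)| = 7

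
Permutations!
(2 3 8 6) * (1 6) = (1 6 2 3 8) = [0, 6, 3, 8, 4, 5, 2, 7, 1]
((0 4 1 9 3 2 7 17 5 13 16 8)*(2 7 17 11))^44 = (0 7 13 1 2 8 3 5 4 11 16 9 17)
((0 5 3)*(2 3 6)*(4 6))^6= ((0 5 4 6 2 3))^6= (6)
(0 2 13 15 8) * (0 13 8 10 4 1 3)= [2, 3, 8, 0, 1, 5, 6, 7, 13, 9, 4, 11, 12, 15, 14, 10]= (0 2 8 13 15 10 4 1 3)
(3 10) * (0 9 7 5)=[9, 1, 2, 10, 4, 0, 6, 5, 8, 7, 3]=(0 9 7 5)(3 10)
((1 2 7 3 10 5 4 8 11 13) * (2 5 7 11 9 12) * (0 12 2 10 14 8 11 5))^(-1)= (0 1 13 11 4 5 2 9 8 14 3 7 10 12)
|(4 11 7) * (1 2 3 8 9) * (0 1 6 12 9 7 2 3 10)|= |(0 1 3 8 7 4 11 2 10)(6 12 9)|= 9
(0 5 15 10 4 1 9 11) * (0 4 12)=(0 5 15 10 12)(1 9 11 4)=[5, 9, 2, 3, 1, 15, 6, 7, 8, 11, 12, 4, 0, 13, 14, 10]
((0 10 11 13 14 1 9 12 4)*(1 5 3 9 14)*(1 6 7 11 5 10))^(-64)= ((0 1 14 10 5 3 9 12 4)(6 7 11 13))^(-64)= (0 4 12 9 3 5 10 14 1)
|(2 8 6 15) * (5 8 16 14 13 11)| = |(2 16 14 13 11 5 8 6 15)| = 9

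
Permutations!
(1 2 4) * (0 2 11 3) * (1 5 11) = (0 2 4 5 11 3) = [2, 1, 4, 0, 5, 11, 6, 7, 8, 9, 10, 3]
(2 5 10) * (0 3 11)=(0 3 11)(2 5 10)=[3, 1, 5, 11, 4, 10, 6, 7, 8, 9, 2, 0]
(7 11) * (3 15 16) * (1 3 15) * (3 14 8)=(1 14 8 3)(7 11)(15 16)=[0, 14, 2, 1, 4, 5, 6, 11, 3, 9, 10, 7, 12, 13, 8, 16, 15]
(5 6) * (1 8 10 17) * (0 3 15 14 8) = (0 3 15 14 8 10 17 1)(5 6) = [3, 0, 2, 15, 4, 6, 5, 7, 10, 9, 17, 11, 12, 13, 8, 14, 16, 1]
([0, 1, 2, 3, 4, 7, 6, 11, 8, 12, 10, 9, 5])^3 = [0, 1, 2, 3, 4, 9, 6, 12, 8, 7, 10, 5, 11]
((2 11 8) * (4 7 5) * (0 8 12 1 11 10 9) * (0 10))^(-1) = (0 2 8)(1 12 11)(4 5 7)(9 10)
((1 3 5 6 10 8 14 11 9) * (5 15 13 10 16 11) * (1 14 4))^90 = (16)(1 4 8 10 13 15 3)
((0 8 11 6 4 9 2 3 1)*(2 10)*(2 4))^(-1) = (0 1 3 2 6 11 8)(4 10 9)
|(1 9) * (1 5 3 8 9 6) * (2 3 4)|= |(1 6)(2 3 8 9 5 4)|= 6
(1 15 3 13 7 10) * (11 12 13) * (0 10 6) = (0 10 1 15 3 11 12 13 7 6) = [10, 15, 2, 11, 4, 5, 0, 6, 8, 9, 1, 12, 13, 7, 14, 3]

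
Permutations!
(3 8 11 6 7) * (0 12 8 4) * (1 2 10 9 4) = [12, 2, 10, 1, 0, 5, 7, 3, 11, 4, 9, 6, 8] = (0 12 8 11 6 7 3 1 2 10 9 4)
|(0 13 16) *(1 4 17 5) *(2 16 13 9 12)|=20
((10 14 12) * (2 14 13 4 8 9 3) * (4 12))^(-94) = (2 4 9)(3 14 8)(10 12 13)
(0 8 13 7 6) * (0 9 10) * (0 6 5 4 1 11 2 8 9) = (0 9 10 6)(1 11 2 8 13 7 5 4) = [9, 11, 8, 3, 1, 4, 0, 5, 13, 10, 6, 2, 12, 7]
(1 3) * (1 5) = (1 3 5) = [0, 3, 2, 5, 4, 1]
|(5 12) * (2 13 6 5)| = 5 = |(2 13 6 5 12)|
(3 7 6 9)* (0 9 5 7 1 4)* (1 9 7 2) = (0 7 6 5 2 1 4)(3 9) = [7, 4, 1, 9, 0, 2, 5, 6, 8, 3]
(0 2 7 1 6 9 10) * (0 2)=[0, 6, 7, 3, 4, 5, 9, 1, 8, 10, 2]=(1 6 9 10 2 7)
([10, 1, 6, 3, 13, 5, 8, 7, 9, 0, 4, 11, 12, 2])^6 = (0 8 2 4)(6 13 10 9)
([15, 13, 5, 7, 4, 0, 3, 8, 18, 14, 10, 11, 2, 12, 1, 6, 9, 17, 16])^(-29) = (0 15 6 3 7 8 18 16 9 14 1 13 12 2 5)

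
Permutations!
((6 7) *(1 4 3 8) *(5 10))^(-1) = ((1 4 3 8)(5 10)(6 7))^(-1) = (1 8 3 4)(5 10)(6 7)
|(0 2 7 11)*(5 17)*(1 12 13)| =12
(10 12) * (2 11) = (2 11)(10 12) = [0, 1, 11, 3, 4, 5, 6, 7, 8, 9, 12, 2, 10]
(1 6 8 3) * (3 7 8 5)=(1 6 5 3)(7 8)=[0, 6, 2, 1, 4, 3, 5, 8, 7]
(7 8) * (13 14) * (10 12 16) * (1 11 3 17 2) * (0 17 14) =[17, 11, 1, 14, 4, 5, 6, 8, 7, 9, 12, 3, 16, 0, 13, 15, 10, 2] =(0 17 2 1 11 3 14 13)(7 8)(10 12 16)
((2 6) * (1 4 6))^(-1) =((1 4 6 2))^(-1) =(1 2 6 4)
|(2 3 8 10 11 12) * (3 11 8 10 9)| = 12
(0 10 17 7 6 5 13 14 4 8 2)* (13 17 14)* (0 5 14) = (0 10)(2 5 17 7 6 14 4 8) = [10, 1, 5, 3, 8, 17, 14, 6, 2, 9, 0, 11, 12, 13, 4, 15, 16, 7]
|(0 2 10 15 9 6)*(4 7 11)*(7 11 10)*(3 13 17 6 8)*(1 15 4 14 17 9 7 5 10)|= 36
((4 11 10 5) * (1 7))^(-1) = (1 7)(4 5 10 11)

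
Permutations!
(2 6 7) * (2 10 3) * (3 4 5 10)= (2 6 7 3)(4 5 10)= [0, 1, 6, 2, 5, 10, 7, 3, 8, 9, 4]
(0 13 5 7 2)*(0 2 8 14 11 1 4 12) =[13, 4, 2, 3, 12, 7, 6, 8, 14, 9, 10, 1, 0, 5, 11] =(0 13 5 7 8 14 11 1 4 12)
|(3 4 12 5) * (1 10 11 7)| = 4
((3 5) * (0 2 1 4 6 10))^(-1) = (0 10 6 4 1 2)(3 5)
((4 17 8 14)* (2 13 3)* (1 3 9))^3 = ((1 3 2 13 9)(4 17 8 14))^3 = (1 13 3 9 2)(4 14 8 17)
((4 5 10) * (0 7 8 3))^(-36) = ((0 7 8 3)(4 5 10))^(-36) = (10)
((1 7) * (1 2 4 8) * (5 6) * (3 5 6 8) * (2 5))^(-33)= (1 8 5 7)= ((1 7 5 8)(2 4 3))^(-33)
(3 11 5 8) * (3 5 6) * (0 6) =(0 6 3 11)(5 8) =[6, 1, 2, 11, 4, 8, 3, 7, 5, 9, 10, 0]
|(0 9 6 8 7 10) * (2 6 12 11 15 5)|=11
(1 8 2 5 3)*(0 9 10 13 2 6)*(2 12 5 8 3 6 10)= (0 9 2 8 10 13 12 5 6)(1 3)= [9, 3, 8, 1, 4, 6, 0, 7, 10, 2, 13, 11, 5, 12]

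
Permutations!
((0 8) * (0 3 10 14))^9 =((0 8 3 10 14))^9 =(0 14 10 3 8)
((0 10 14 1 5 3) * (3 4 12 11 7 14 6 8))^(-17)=(0 8 10 3 6)(1 11 5 7 4 14 12)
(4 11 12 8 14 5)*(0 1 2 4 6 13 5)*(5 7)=[1, 2, 4, 3, 11, 6, 13, 5, 14, 9, 10, 12, 8, 7, 0]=(0 1 2 4 11 12 8 14)(5 6 13 7)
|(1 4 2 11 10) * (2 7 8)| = |(1 4 7 8 2 11 10)| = 7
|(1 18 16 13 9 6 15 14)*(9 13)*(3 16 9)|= 6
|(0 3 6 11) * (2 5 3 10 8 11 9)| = 20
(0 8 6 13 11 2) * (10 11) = (0 8 6 13 10 11 2) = [8, 1, 0, 3, 4, 5, 13, 7, 6, 9, 11, 2, 12, 10]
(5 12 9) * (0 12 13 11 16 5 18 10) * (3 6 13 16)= (0 12 9 18 10)(3 6 13 11)(5 16)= [12, 1, 2, 6, 4, 16, 13, 7, 8, 18, 0, 3, 9, 11, 14, 15, 5, 17, 10]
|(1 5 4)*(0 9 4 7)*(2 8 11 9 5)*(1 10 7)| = |(0 5 1 2 8 11 9 4 10 7)| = 10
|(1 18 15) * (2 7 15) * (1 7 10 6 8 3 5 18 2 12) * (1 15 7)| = |(1 2 10 6 8 3 5 18 12 15)| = 10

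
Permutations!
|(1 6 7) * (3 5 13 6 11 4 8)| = 9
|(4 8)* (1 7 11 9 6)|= |(1 7 11 9 6)(4 8)|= 10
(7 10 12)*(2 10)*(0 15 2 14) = (0 15 2 10 12 7 14) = [15, 1, 10, 3, 4, 5, 6, 14, 8, 9, 12, 11, 7, 13, 0, 2]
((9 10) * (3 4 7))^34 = ((3 4 7)(9 10))^34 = (10)(3 4 7)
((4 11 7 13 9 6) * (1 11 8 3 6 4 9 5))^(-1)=(1 5 13 7 11)(3 8 4 9 6)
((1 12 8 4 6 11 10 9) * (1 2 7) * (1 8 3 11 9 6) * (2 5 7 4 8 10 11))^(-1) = ((1 12 3 2 4)(5 7 10 6 9))^(-1) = (1 4 2 3 12)(5 9 6 10 7)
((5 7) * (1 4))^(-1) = (1 4)(5 7)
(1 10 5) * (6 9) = (1 10 5)(6 9) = [0, 10, 2, 3, 4, 1, 9, 7, 8, 6, 5]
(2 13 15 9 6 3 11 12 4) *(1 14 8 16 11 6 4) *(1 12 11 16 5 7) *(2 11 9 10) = (16)(1 14 8 5 7)(2 13 15 10)(3 6)(4 11 9) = [0, 14, 13, 6, 11, 7, 3, 1, 5, 4, 2, 9, 12, 15, 8, 10, 16]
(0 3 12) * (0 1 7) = [3, 7, 2, 12, 4, 5, 6, 0, 8, 9, 10, 11, 1] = (0 3 12 1 7)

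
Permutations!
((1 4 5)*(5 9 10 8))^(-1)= ((1 4 9 10 8 5))^(-1)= (1 5 8 10 9 4)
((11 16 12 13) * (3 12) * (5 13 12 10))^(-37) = ((3 10 5 13 11 16))^(-37) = (3 16 11 13 5 10)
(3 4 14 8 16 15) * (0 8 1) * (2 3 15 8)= (0 2 3 4 14 1)(8 16)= [2, 0, 3, 4, 14, 5, 6, 7, 16, 9, 10, 11, 12, 13, 1, 15, 8]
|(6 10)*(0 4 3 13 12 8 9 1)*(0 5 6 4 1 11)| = 12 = |(0 1 5 6 10 4 3 13 12 8 9 11)|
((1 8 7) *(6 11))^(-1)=(1 7 8)(6 11)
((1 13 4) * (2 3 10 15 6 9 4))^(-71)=(1 13 2 3 10 15 6 9 4)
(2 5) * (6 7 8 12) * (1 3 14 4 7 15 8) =[0, 3, 5, 14, 7, 2, 15, 1, 12, 9, 10, 11, 6, 13, 4, 8] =(1 3 14 4 7)(2 5)(6 15 8 12)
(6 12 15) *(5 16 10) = [0, 1, 2, 3, 4, 16, 12, 7, 8, 9, 5, 11, 15, 13, 14, 6, 10] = (5 16 10)(6 12 15)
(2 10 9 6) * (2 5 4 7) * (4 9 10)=(10)(2 4 7)(5 9 6)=[0, 1, 4, 3, 7, 9, 5, 2, 8, 6, 10]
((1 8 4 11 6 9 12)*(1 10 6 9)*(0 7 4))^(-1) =(0 8 1 6 10 12 9 11 4 7) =((0 7 4 11 9 12 10 6 1 8))^(-1)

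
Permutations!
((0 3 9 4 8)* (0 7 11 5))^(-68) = (0 8)(3 7)(4 5)(9 11)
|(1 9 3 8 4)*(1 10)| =6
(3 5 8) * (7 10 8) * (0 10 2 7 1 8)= (0 10)(1 8 3 5)(2 7)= [10, 8, 7, 5, 4, 1, 6, 2, 3, 9, 0]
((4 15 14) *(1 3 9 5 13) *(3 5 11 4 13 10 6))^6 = (1 11 5 4 10 15 6 14 3 13 9)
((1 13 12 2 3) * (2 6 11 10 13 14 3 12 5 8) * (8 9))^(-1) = (1 3 14)(2 8 9 5 13 10 11 6 12)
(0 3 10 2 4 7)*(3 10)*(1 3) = (0 10 2 4 7)(1 3) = [10, 3, 4, 1, 7, 5, 6, 0, 8, 9, 2]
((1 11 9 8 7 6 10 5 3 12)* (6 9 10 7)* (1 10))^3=((1 11)(3 12 10 5)(6 7 9 8))^3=(1 11)(3 5 10 12)(6 8 9 7)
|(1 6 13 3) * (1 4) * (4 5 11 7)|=8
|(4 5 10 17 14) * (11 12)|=10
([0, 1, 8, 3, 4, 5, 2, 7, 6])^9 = (8)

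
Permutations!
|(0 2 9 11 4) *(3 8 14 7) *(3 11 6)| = |(0 2 9 6 3 8 14 7 11 4)| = 10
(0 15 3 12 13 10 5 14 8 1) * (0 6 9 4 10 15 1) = (0 1 6 9 4 10 5 14 8)(3 12 13 15) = [1, 6, 2, 12, 10, 14, 9, 7, 0, 4, 5, 11, 13, 15, 8, 3]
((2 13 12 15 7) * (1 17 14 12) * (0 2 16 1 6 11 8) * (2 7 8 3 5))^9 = (17)(2 11)(3 13)(5 6) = ((0 7 16 1 17 14 12 15 8)(2 13 6 11 3 5))^9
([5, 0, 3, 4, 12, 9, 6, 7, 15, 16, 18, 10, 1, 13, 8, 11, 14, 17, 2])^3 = (0 16 15 18 4)(1 9 8 10 3)(2 12 5 14 11)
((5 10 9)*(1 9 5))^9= (1 9)(5 10)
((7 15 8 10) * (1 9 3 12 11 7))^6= (1 15 12)(3 10 7)(8 11 9)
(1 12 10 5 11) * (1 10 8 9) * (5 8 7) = (1 12 7 5 11 10 8 9) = [0, 12, 2, 3, 4, 11, 6, 5, 9, 1, 8, 10, 7]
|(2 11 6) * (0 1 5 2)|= |(0 1 5 2 11 6)|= 6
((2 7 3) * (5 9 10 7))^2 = (2 9 7)(3 5 10) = ((2 5 9 10 7 3))^2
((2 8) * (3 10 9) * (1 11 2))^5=(1 11 2 8)(3 9 10)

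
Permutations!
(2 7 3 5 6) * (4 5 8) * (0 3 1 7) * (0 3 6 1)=(0 6 2 3 8 4 5 1 7)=[6, 7, 3, 8, 5, 1, 2, 0, 4]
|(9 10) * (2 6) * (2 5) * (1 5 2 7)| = 6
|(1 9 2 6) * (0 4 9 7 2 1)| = 7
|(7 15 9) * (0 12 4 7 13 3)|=|(0 12 4 7 15 9 13 3)|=8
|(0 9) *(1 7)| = 2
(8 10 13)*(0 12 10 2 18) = [12, 1, 18, 3, 4, 5, 6, 7, 2, 9, 13, 11, 10, 8, 14, 15, 16, 17, 0] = (0 12 10 13 8 2 18)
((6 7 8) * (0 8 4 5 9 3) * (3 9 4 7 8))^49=(9)(0 3)(4 5)(6 8)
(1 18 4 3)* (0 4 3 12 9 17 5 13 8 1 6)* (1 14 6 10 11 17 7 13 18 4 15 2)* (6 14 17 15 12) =[12, 4, 1, 10, 6, 18, 0, 13, 17, 7, 11, 15, 9, 8, 14, 2, 16, 5, 3] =(0 12 9 7 13 8 17 5 18 3 10 11 15 2 1 4 6)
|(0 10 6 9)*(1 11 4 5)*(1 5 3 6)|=8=|(0 10 1 11 4 3 6 9)|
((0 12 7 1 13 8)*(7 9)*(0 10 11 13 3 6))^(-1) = (0 6 3 1 7 9 12)(8 13 11 10)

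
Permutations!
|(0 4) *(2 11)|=2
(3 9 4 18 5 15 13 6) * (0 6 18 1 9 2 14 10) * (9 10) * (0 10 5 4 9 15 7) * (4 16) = [6, 5, 14, 2, 1, 7, 3, 0, 8, 9, 10, 11, 12, 18, 15, 13, 4, 17, 16] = (0 6 3 2 14 15 13 18 16 4 1 5 7)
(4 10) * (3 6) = [0, 1, 2, 6, 10, 5, 3, 7, 8, 9, 4] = (3 6)(4 10)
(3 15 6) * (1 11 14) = (1 11 14)(3 15 6) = [0, 11, 2, 15, 4, 5, 3, 7, 8, 9, 10, 14, 12, 13, 1, 6]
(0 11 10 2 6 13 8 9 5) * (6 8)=(0 11 10 2 8 9 5)(6 13)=[11, 1, 8, 3, 4, 0, 13, 7, 9, 5, 2, 10, 12, 6]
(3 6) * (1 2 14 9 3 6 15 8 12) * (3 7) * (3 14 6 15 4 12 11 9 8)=(1 2 6 15 3 4 12)(7 14 8 11 9)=[0, 2, 6, 4, 12, 5, 15, 14, 11, 7, 10, 9, 1, 13, 8, 3]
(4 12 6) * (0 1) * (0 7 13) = [1, 7, 2, 3, 12, 5, 4, 13, 8, 9, 10, 11, 6, 0] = (0 1 7 13)(4 12 6)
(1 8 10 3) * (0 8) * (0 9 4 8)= (1 9 4 8 10 3)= [0, 9, 2, 1, 8, 5, 6, 7, 10, 4, 3]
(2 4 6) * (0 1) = (0 1)(2 4 6) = [1, 0, 4, 3, 6, 5, 2]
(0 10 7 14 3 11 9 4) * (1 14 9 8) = (0 10 7 9 4)(1 14 3 11 8) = [10, 14, 2, 11, 0, 5, 6, 9, 1, 4, 7, 8, 12, 13, 3]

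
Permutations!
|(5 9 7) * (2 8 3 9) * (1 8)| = 7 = |(1 8 3 9 7 5 2)|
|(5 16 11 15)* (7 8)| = |(5 16 11 15)(7 8)| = 4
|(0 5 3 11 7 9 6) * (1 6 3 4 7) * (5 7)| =|(0 7 9 3 11 1 6)(4 5)| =14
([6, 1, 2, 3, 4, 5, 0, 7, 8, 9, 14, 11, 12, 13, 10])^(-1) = [6, 1, 2, 3, 4, 5, 0, 7, 8, 9, 14, 11, 12, 13, 10]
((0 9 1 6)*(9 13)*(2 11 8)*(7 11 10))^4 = (0 6 1 9 13)(2 8 11 7 10)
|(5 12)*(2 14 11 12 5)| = 4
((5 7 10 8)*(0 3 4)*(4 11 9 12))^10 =(0 12 11)(3 4 9)(5 10)(7 8)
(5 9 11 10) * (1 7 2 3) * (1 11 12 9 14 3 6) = [0, 7, 6, 11, 4, 14, 1, 2, 8, 12, 5, 10, 9, 13, 3] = (1 7 2 6)(3 11 10 5 14)(9 12)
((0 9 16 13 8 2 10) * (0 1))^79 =((0 9 16 13 8 2 10 1))^79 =(0 1 10 2 8 13 16 9)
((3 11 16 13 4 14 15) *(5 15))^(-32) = (16)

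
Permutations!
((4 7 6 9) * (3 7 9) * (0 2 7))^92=((0 2 7 6 3)(4 9))^92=(9)(0 7 3 2 6)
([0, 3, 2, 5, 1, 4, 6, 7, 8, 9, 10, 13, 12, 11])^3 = [0, 4, 2, 1, 5, 3, 6, 7, 8, 9, 10, 13, 12, 11]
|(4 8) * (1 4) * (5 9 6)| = |(1 4 8)(5 9 6)| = 3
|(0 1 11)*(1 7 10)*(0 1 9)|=|(0 7 10 9)(1 11)|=4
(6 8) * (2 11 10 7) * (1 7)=(1 7 2 11 10)(6 8)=[0, 7, 11, 3, 4, 5, 8, 2, 6, 9, 1, 10]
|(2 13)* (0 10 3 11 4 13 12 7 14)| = 10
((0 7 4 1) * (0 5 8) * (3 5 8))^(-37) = ((0 7 4 1 8)(3 5))^(-37) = (0 1 7 8 4)(3 5)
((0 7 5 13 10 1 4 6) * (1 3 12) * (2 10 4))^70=((0 7 5 13 4 6)(1 2 10 3 12))^70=(0 4 5)(6 13 7)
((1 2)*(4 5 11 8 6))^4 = ((1 2)(4 5 11 8 6))^4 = (4 6 8 11 5)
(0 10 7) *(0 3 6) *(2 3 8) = [10, 1, 3, 6, 4, 5, 0, 8, 2, 9, 7] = (0 10 7 8 2 3 6)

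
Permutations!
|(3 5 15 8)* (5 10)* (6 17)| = |(3 10 5 15 8)(6 17)| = 10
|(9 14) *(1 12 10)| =6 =|(1 12 10)(9 14)|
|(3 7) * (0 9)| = |(0 9)(3 7)| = 2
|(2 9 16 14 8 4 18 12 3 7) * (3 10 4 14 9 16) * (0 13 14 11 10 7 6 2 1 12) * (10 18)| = 30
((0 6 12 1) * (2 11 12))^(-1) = (0 1 12 11 2 6)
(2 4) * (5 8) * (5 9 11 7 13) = (2 4)(5 8 9 11 7 13) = [0, 1, 4, 3, 2, 8, 6, 13, 9, 11, 10, 7, 12, 5]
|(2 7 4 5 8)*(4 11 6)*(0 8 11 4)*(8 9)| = 9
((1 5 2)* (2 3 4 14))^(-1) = ((1 5 3 4 14 2))^(-1) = (1 2 14 4 3 5)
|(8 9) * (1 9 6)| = |(1 9 8 6)| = 4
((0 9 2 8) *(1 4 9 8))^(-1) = (0 8)(1 2 9 4)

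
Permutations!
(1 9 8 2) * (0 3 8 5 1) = (0 3 8 2)(1 9 5) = [3, 9, 0, 8, 4, 1, 6, 7, 2, 5]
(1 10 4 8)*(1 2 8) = (1 10 4)(2 8) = [0, 10, 8, 3, 1, 5, 6, 7, 2, 9, 4]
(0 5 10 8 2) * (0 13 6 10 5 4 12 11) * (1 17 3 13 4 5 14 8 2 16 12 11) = (0 5 14 8 16 12 1 17 3 13 6 10 2 4 11) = [5, 17, 4, 13, 11, 14, 10, 7, 16, 9, 2, 0, 1, 6, 8, 15, 12, 3]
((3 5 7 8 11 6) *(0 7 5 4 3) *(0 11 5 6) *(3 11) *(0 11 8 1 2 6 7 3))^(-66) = (11)(0 1 8)(2 5 3)(4 6 7)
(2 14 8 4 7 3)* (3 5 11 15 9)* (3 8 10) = (2 14 10 3)(4 7 5 11 15 9 8) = [0, 1, 14, 2, 7, 11, 6, 5, 4, 8, 3, 15, 12, 13, 10, 9]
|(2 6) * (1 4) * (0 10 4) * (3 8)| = |(0 10 4 1)(2 6)(3 8)| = 4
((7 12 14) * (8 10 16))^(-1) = ((7 12 14)(8 10 16))^(-1) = (7 14 12)(8 16 10)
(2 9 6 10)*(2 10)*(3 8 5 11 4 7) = [0, 1, 9, 8, 7, 11, 2, 3, 5, 6, 10, 4] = (2 9 6)(3 8 5 11 4 7)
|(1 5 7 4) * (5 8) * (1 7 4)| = 5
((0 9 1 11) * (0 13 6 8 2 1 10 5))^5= ((0 9 10 5)(1 11 13 6 8 2))^5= (0 9 10 5)(1 2 8 6 13 11)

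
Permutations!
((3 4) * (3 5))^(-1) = ((3 4 5))^(-1) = (3 5 4)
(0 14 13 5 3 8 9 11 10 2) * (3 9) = [14, 1, 0, 8, 4, 9, 6, 7, 3, 11, 2, 10, 12, 5, 13] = (0 14 13 5 9 11 10 2)(3 8)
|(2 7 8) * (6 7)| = |(2 6 7 8)| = 4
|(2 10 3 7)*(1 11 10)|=6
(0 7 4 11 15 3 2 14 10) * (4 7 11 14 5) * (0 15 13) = (0 11 13)(2 5 4 14 10 15 3) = [11, 1, 5, 2, 14, 4, 6, 7, 8, 9, 15, 13, 12, 0, 10, 3]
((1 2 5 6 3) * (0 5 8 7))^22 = ((0 5 6 3 1 2 8 7))^22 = (0 8 1 6)(2 3 5 7)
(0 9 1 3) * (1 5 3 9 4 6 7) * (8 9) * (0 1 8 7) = (0 4 6)(1 7 8 9 5 3) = [4, 7, 2, 1, 6, 3, 0, 8, 9, 5]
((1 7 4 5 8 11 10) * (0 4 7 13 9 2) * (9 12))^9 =((0 4 5 8 11 10 1 13 12 9 2))^9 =(0 9 13 10 8 4 2 12 1 11 5)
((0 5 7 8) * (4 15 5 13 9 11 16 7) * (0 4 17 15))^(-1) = ((0 13 9 11 16 7 8 4)(5 17 15))^(-1) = (0 4 8 7 16 11 9 13)(5 15 17)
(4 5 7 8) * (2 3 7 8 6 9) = (2 3 7 6 9)(4 5 8) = [0, 1, 3, 7, 5, 8, 9, 6, 4, 2]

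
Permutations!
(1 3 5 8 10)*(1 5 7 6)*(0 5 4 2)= (0 5 8 10 4 2)(1 3 7 6)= [5, 3, 0, 7, 2, 8, 1, 6, 10, 9, 4]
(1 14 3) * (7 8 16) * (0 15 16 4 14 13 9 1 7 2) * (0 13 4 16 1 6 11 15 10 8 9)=[10, 4, 13, 7, 14, 5, 11, 9, 16, 6, 8, 15, 12, 0, 3, 1, 2]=(0 10 8 16 2 13)(1 4 14 3 7 9 6 11 15)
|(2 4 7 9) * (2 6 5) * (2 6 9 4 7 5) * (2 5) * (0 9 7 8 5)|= |(0 9 7 4 2 8 5 6)|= 8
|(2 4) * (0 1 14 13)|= 4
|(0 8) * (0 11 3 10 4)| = 6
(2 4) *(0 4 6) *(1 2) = (0 4 1 2 6) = [4, 2, 6, 3, 1, 5, 0]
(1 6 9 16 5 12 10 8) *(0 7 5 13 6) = (0 7 5 12 10 8 1)(6 9 16 13) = [7, 0, 2, 3, 4, 12, 9, 5, 1, 16, 8, 11, 10, 6, 14, 15, 13]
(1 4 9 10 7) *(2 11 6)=(1 4 9 10 7)(2 11 6)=[0, 4, 11, 3, 9, 5, 2, 1, 8, 10, 7, 6]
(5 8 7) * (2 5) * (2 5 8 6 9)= (2 8 7 5 6 9)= [0, 1, 8, 3, 4, 6, 9, 5, 7, 2]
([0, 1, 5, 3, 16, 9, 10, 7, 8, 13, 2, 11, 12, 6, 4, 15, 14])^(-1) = [0, 1, 10, 3, 14, 2, 13, 7, 8, 5, 6, 11, 12, 9, 16, 15, 4]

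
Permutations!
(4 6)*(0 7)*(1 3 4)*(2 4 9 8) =(0 7)(1 3 9 8 2 4 6) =[7, 3, 4, 9, 6, 5, 1, 0, 2, 8]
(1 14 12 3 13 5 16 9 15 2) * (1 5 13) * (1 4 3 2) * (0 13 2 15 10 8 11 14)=(0 13 2 5 16 9 10 8 11 14 12 15 1)(3 4)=[13, 0, 5, 4, 3, 16, 6, 7, 11, 10, 8, 14, 15, 2, 12, 1, 9]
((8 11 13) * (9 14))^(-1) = (8 13 11)(9 14)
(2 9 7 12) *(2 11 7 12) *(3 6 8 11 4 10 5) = (2 9 12 4 10 5 3 6 8 11 7) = [0, 1, 9, 6, 10, 3, 8, 2, 11, 12, 5, 7, 4]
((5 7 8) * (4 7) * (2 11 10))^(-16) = (2 10 11)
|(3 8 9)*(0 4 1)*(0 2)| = 12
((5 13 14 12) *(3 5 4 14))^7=(3 5 13)(4 14 12)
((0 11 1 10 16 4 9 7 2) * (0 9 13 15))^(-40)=(16)(2 7 9)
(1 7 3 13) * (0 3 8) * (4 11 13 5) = (0 3 5 4 11 13 1 7 8) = [3, 7, 2, 5, 11, 4, 6, 8, 0, 9, 10, 13, 12, 1]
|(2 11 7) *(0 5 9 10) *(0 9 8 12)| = |(0 5 8 12)(2 11 7)(9 10)| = 12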